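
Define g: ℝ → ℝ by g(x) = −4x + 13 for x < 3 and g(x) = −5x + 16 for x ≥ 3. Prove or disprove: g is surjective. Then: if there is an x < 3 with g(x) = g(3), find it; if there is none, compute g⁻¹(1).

Both pieces are strictly decreasing (slopes −4 and −5), so each is injective on its own interval.
The left piece maps (−∞, 3) onto (1, ∞); the right piece maps [3, ∞) onto (−∞, 1].
These images together cover ℝ, so g is surjective.
Because the two images are disjoint, no x < 3 has g(x) = g(3), so we compute g⁻¹(1): 1 lies in (−∞, 1], so solve −5x + 16 = 1: x = (1 − 16)/(−5) = 3.

3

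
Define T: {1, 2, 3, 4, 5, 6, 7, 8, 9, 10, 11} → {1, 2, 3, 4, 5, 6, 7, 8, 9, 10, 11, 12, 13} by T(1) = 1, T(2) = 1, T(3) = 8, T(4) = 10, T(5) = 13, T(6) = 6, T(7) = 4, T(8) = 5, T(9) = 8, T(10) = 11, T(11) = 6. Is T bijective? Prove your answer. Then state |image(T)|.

8

T(1) = 1 = T(2) with 1 ≠ 2, so T is not injective, hence not bijective.
The image of T is {1, 4, 5, 6, 8, 10, 11, 13}, which has 8 elements.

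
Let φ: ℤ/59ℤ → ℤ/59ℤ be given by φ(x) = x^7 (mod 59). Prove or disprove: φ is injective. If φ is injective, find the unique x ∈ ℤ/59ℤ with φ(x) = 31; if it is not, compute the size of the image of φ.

10

Since 59 is prime, the nonzero elements of ℤ/59ℤ form a cyclic group of order 58.
As gcd(7, 58) = 1, raising to the 7th power is a bijection on this group: if u^7 ≡ v^7 then (uv^{−1})^7 = 1, and the only element of order dividing gcd(7, 58) = 1 is 1, so u = v.
With φ(0) = 0 this makes φ injective on all of ℤ/59ℤ, hence bijective (finite equal-size domain and codomain). In particular φ is injective.
Since φ is injective, we find the preimage of 31. The inverse of x ↦ x^7 on (ℤ/59ℤ)^× is x ↦ x^25, because 7·25 = 175 = 3·58 + 1 ≡ 1 (mod 58) and x^{58} = 1 for x ≠ 0 (Fermat). So φ⁻¹(31) = 31^25 mod 59.
Repeated squaring mod 59: 31^1 ≡ 31, 31^2 ≡ 31² = 961 ≡ 17, 31^4 ≡ 17² = 289 ≡ 53, 31^8 ≡ 53² = 2809 ≡ 36, 31^16 ≡ 36² = 1296 ≡ 57. Since 25 = 16 + 8 + 1, 31^25 ≡ 57·36·31: 57·36 = 2052 ≡ 46, then 46·31 = 1426 ≡ 10. So 31^25 ≡ 10 (mod 59).
Hence φ⁻¹(31) = 10.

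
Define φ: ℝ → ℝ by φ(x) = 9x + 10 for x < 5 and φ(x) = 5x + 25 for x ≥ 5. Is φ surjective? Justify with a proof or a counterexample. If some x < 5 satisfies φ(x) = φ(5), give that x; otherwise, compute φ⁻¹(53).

Both pieces are strictly increasing (slopes 9 and 5), so each is injective on its own interval.
The left piece maps (−∞, 5) onto (−∞, 55); the right piece maps [5, ∞) onto [50, ∞).
The union (−∞, 55) ∪ [50, ∞) covers ℝ, so φ is surjective.
For the follow-up: the images overlap, so an x < 5 with φ(x) = φ(5) exists. φ(5) = 50; solving 9x + 10 = 50 for x < 5 gives x = (50 − 10)/9 = 40/9.

40/9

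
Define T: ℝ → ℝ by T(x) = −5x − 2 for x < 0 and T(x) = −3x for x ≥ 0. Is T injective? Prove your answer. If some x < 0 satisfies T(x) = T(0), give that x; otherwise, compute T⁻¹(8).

Both pieces are strictly decreasing (slopes −5 and −3), so each is injective on its own interval.
The left piece maps (−∞, 0) onto (−2, ∞); the right piece maps [0, ∞) onto (−∞, 0].
These images overlap. In particular T(0) = 0 (right piece), and solving −5x − 2 = 0 on the left piece gives x = −2/5 < 0.
So T(−2/5) = T(0) with −2/5 ≠ 0, and T is not injective. This x = −2/5 is the requested value below 0.

-2/5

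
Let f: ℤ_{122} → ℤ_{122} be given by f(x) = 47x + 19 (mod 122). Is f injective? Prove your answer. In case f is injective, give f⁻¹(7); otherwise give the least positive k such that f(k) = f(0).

Suppose f(a) = f(b) in ℤ_{122}. Then 47a + 19 ≡ 47b + 19 (mod 122), thus 47(a − b) ≡ 0 (mod 122).
Since gcd(47, 122) = 1, 47 is invertible modulo 122, therefore a − b ≡ 0 (mod 122), i.e. a = b.
Hence f is injective.
We now compute 47⁻¹ mod 122 explicitly. Euclid's algorithm: 122 = 2·47 + 28, 47 = 1·28 + 19, 28 = 1·19 + 9, 19 = 2·9 + 1; back-substituting gives 1 = 13·47 − 5·122, so 47⁻¹ ≡ 13 (mod 122).
Since f is injective, we find f⁻¹(7): we need 47x ≡ 7 − 19 ≡ 110 (mod 122). Using 47⁻¹ = 13: x ≡ 13·110 = 1430 = 11·122 + 88, so x = 88.
Check: f(88) = 47·88 + 19 = 4155 = 34·122 + 7 ≡ 7 (mod 122).

88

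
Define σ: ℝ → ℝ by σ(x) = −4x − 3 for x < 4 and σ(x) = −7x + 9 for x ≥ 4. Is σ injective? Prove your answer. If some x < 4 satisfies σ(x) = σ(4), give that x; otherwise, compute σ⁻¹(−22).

31/7

Both pieces are strictly decreasing (slopes −4 and −7), so each is injective on its own interval.
The left piece maps (−∞, 4) onto (−19, ∞); the right piece maps [4, ∞) onto (−∞, −19].
These images are disjoint, so no value is attained by both pieces. Hence σ is injective.
Because the two images are disjoint, no x < 4 has σ(x) = σ(4), so we compute σ⁻¹(−22): −22 lies in (−∞, −19], so solve −7x + 9 = −22: x = (−22 − 9)/(−7) = 31/7.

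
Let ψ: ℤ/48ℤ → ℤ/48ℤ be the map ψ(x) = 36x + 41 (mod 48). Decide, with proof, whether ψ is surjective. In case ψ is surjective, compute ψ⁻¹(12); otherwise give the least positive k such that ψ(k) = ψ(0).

4

Recall that ψ is surjective if every y in the codomain equals ψ(x) for some x in the domain.
Since gcd(36, 48) = 12, we have 36x ≡ 0 (mod 12) for all x, so ψ(x) ≡ 5 (mod 12).
But 0 ≢ 5 (mod 12), so 0 ∈ ℤ/48ℤ has no preimage. Thus ψ is not surjective.
Since ψ is not surjective, we find the least positive k with ψ(k) = ψ(0): this means 36k ≡ 0 (mod 48), i.e. 48 ∣ 36k. Since gcd(36, 48) = 12, dividing through by 12 this holds exactly when 4 ∣ 3k, and as gcd(3, 4) = 1, exactly when 4 ∣ k.
The smallest positive such k is 4.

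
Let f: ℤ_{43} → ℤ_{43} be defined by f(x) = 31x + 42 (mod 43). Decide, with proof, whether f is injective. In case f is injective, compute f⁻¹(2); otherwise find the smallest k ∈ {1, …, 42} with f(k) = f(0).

Suppose f(u) = f(v) in ℤ_{43}. Then 31u + 42 ≡ 31v + 42 (mod 43), so 31(u − v) ≡ 0 (mod 43).
Since gcd(31, 43) = 1, 31 is invertible modulo 43, so u − v ≡ 0 (mod 43), i.e. u = v.
So f is injective.
We now compute 31⁻¹ mod 43 explicitly. Euclid's algorithm: 43 = 1·31 + 12, 31 = 2·12 + 7, 12 = 1·7 + 5, 7 = 1·5 + 2, 5 = 2·2 + 1; back-substituting gives 1 = 25·31 − 18·43, so 31⁻¹ ≡ 25 (mod 43).
Since f is injective, we find f⁻¹(2): we need 31x ≡ 2 − 42 ≡ 3 (mod 43). Using 31⁻¹ = 25: x ≡ 25·3 = 75 = 1·43 + 32, so x = 32.
Check: f(32) = 31·32 + 42 = 1034 = 24·43 + 2 ≡ 2 (mod 43).

32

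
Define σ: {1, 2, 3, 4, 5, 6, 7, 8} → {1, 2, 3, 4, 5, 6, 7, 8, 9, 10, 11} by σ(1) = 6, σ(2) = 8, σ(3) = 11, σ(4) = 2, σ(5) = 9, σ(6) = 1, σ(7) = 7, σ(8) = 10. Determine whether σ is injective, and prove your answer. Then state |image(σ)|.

The values σ(1), …, σ(8) are 6, 8, 11, 2, 9, 1, 7, 10 — all distinct.
So σ(u) = σ(v) only when u = v, and σ is injective.
The image of σ is {1, 2, 6, 7, 8, 9, 10, 11}, which has 8 elements.

8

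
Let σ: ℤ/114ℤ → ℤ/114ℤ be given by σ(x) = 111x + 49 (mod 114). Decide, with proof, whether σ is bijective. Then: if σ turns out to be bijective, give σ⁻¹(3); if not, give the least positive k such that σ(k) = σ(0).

38

We have gcd(111, 114) = 3 > 1. Taking a = 0 and b = 38: σ(0) = 49 and σ(38) = 111·38 + 49 = 4267 ≡ 49 (mod 114).
So σ(0) = σ(38) while 0 ≠ 38, hence σ is not injective, hence not bijective.
Since σ is not bijective, we find the least positive k with σ(k) = σ(0): this means 111k ≡ 0 (mod 114), i.e. 114 ∣ 111k. Since gcd(111, 114) = 3, dividing through by 3 this holds exactly when 38 ∣ 37k, and as gcd(37, 38) = 1, exactly when 38 ∣ k.
The smallest positive such k is 38.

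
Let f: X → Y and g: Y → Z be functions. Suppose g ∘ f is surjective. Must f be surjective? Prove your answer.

not surjective

No. Take X = {0}, Y = {0, 1}, Z = {0}, f(a) = 0 for every a ∈ X, and g(b) = 0 for every b ∈ Y.
Then g ∘ f is surjective onto {0}, but 1 ∈ Y has no preimage under f, so f is not surjective.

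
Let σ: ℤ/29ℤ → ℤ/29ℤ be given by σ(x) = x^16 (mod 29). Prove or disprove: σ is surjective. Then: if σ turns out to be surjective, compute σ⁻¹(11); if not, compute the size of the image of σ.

σ(2): Repeated squaring mod 29: 2^1 ≡ 2, 2^2 ≡ 2² = 4, 2^4 ≡ 4² = 16, 2^8 ≡ 16² = 256 ≡ 24, 2^16 ≡ 24² = 576 ≡ 25. So 2^16 ≡ 25 (mod 29).
σ(5): Repeated squaring mod 29: 5^1 ≡ 5, 5^2 ≡ 5² = 25, 5^4 ≡ 25² = 625 ≡ 16, 5^8 ≡ 16² = 256 ≡ 24, 5^16 ≡ 24² = 576 ≡ 25. So 5^16 ≡ 25 (mod 29).
So σ(2) = σ(5) = 25 while 2 ≠ 5, therefore σ is not injective.
A non-injective map from the 29-element set ℤ/29ℤ to itself takes at most 28 distinct values, so it cannot be surjective. Thus σ is not surjective.
Since σ is not surjective, we determine |image(σ)|. Computing x^16 mod 29 for each x (by repeated squaring, reducing mod 29 at every step), the values σ(0), σ(1), …, σ(28) are: 0, 1, 25, 20, 16, 25, 7, 20, 23, 23, 16, 24, 1, 24, 7, 7, 24, 1, 24, 16, 23, 23, 20, 7, 25, 16, 20, 25, 1.
The distinct values are {0, 1, 7, 16, 20, 23, 24, 25}; there are 8 of them.

8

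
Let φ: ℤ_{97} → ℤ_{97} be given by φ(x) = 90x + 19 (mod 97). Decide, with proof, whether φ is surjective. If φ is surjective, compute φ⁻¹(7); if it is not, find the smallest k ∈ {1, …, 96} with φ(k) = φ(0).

Since gcd(90, 97) = 1, 90 is invertible modulo 97. Euclid's algorithm: 97 = 1·90 + 7, 90 = 12·7 + 6, 7 = 1·6 + 1; back-substituting gives 1 = 83·90 − 77·97, so 90⁻¹ ≡ 83 (mod 97).
Then y ↦ 83(y − 19) is a two-sided inverse to φ, so every y ∈ ℤ_{97} has a preimage.
So φ is surjective.
Since φ is surjective, we compute φ⁻¹(7): solve 90x + 19 ≡ 7 (mod 97), i.e. 90x ≡ 85 (mod 97).
Multiplying by 90⁻¹ = 83 gives x ≡ 83·85 = 7055 = 72·97 + 71 ≡ 71 (mod 97).
Check: φ(71) = 90·71 + 19 = 6409 = 66·97 + 7 ≡ 7 (mod 97).

71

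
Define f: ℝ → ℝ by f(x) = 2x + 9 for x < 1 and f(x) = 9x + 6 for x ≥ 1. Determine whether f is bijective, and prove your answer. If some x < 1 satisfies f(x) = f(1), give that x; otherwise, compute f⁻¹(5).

Both pieces are strictly increasing (slopes 2 and 9), so each is injective on its own interval.
The left piece maps (−∞, 1) onto (−∞, 11); the right piece maps [1, ∞) onto [15, ∞).
The images leave a gap (11 has no preimage), so f is not surjective, hence not bijective.
Because the two images are disjoint, no x < 1 has f(x) = f(1), so we compute f⁻¹(5): 5 lies in (−∞, 11), so solve 2x + 9 = 5: x = (5 − 9)/2 = −2.

-2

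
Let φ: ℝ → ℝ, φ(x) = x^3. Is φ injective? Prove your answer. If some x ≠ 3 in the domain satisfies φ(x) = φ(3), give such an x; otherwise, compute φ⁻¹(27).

On ℝ, x ↦ x^3 is strictly increasing (since 3 is odd), so φ(x_1) = φ(x_2) forces x_1 = x_2. Therefore φ is injective.
Since x ↦ x^3 is strictly increasing on ℝ, it is injective there, so no x ≠ 3 in the domain has φ(x) = φ(3). We therefore compute φ⁻¹(27) = 27^{1/3} = 3 (indeed 3^3 = 27).

3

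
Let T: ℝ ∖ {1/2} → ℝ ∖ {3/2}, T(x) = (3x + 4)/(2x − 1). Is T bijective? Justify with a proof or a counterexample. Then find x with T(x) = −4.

Suppose T(u) = T(v). Cross-multiplying: (3u + 4)(2v − 1) = (3v + 4)(2u − 1).
Expanding both sides and cancelling the symmetric terms leaves −11·(u − v) = 0. Since −11 ≠ 0, u = v. Hence T is injective.
For any y ≠ 3/2, solving y(2x − 1) = 3x + 4 for x gives a well-defined x ≠ 1/2. So T is surjective.
So T is bijective.
Solving T(x) = −4: cross-multiplying gives 3x + 4 = −4(2x − 1), which rearranges to 11x = 0, so x = 0.

0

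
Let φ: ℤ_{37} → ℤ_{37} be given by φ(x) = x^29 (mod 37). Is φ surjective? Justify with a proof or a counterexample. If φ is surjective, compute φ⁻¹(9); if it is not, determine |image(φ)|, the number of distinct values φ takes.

34

Since 37 is prime, the nonzero elements of ℤ_{37} form a cyclic group of order 36.
As gcd(29, 36) = 1, raising to the 29th power is a bijection on this group: if a^29 ≡ b^29 then (ab^{−1})^29 = 1, and the only element of order dividing gcd(29, 36) = 1 is 1, so a = b.
With φ(0) = 0 this makes φ injective on all of ℤ_{37}, hence bijective (finite equal-size domain and codomain). In particular φ is surjective.
Since φ is surjective, we find the preimage of 9. The inverse of x ↦ x^29 on (ℤ_{37})^× is x ↦ x^5, because 29·5 = 145 = 4·36 + 1 ≡ 1 (mod 36) and x^{36} = 1 for x ≠ 0 (Fermat). So φ⁻¹(9) = 9^5 mod 37.
Repeated squaring mod 37: 9^1 ≡ 9, 9^2 ≡ 9² = 81 ≡ 7, 9^4 ≡ 7² = 49 ≡ 12. Since 5 = 4 + 1, 9^5 ≡ 12·9: 12·9 = 108 ≡ 34. So 9^5 ≡ 34 (mod 37).
Hence φ⁻¹(9) = 34.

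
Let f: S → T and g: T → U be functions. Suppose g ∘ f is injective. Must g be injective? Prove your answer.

No. Take S = {0, 1}, T = {0, 1, 2}, U = {0, 1, 2}, f(a) = a for each a ∈ S, and g(b) = 1 if b ∈ {1, 2} else g(b) = b.
Then g ∘ f = f is injective (S ⊂ T and f is the inclusion), but g(1) = g(2) = 1 with 1 ≠ 2, so g is not injective.

not injective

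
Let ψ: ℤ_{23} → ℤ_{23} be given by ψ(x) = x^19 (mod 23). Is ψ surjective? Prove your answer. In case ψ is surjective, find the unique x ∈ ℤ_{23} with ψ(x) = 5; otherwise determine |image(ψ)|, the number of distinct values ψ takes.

17

Since 23 is prime, the nonzero elements of ℤ_{23} form a cyclic group of order 22.
As gcd(19, 22) = 1, raising to the 19th power is a bijection on this group: if s^19 ≡ t^19 then (st^{−1})^19 = 1, and the only element of order dividing gcd(19, 22) = 1 is 1, so s = t.
With ψ(0) = 0 this makes ψ injective on all of ℤ_{23}, hence bijective (finite equal-size domain and codomain). In particular ψ is surjective.
Since ψ is surjective, we find the preimage of 5. The inverse of x ↦ x^19 on (ℤ_{23})^× is x ↦ x^7, because 19·7 = 133 = 6·22 + 1 ≡ 1 (mod 22) and x^{22} = 1 for x ≠ 0 (Fermat). So ψ⁻¹(5) = 5^7 mod 23.
Repeated squaring mod 23: 5^1 ≡ 5, 5^2 ≡ 5² = 25 ≡ 2, 5^4 ≡ 2² = 4. Since 7 = 4 + 2 + 1, 5^7 ≡ 4·2·5: 4·2 = 8, then 8·5 = 40 ≡ 17. So 5^7 ≡ 17 (mod 23).
Hence ψ⁻¹(5) = 17.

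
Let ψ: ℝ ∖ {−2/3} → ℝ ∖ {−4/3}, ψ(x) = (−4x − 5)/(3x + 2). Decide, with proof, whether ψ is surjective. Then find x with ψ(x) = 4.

For any y ≠ −4/3, solving y(3x + 2) = −4x − 5 for x gives a well-defined x ≠ −2/3. So ψ is surjective.
Solving ψ(x) = 4: cross-multiplying gives −4x − 5 = 4(3x + 2), which rearranges to −16x = 13, so x = −13/16.

-13/16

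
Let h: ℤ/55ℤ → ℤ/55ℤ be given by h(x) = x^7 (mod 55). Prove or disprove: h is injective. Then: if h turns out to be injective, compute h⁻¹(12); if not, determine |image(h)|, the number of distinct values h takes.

23

Computing x^7 mod 55 for each x (by repeated squaring, reducing mod 55 at every step), the values h(0), h(1), …, h(54) are: 0, 1, 18, 42, 49, 25, 41, 28, 2, 4, 10, 11, 23, 7, 9, 5, 36, 8, 17, 24, 15, 21, 33, 12, 29, 20, 16, 3, 52, 39, 35, 26, 43, 22, 34, 40, 31, 38, 47, 19, 50, 46, 48, 32, 44, 45, 51, 53, 27, 14, 30, 6, 13, 37, 54.
Every element of ℤ/55ℤ appears exactly once in this list, so h is a bijection, and in particular injective.
Since h is injective, we read off the preimage of 12 from the same table: h(23) = 12, so h⁻¹(12) = 23.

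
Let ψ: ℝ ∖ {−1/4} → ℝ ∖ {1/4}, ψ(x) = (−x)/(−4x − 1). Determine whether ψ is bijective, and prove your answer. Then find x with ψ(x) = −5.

-5/21

Suppose ψ(x_1) = ψ(x_2). Cross-multiplying: (−x_1)(−4x_2 − 1) = (−x_2)(−4x_1 − 1).
Expanding both sides and cancelling the symmetric terms leaves 1·(x_1 − x_2) = 0. Since 1 ≠ 0, x_1 = x_2. So ψ is injective.
For any y ≠ 1/4, solving y(−4x − 1) = −x for x gives a well-defined x ≠ −1/4. So ψ is surjective.
So ψ is bijective.
Solving ψ(x) = −5: cross-multiplying gives −x = −5(−4x − 1), which rearranges to −21x = 5, so x = −5/21.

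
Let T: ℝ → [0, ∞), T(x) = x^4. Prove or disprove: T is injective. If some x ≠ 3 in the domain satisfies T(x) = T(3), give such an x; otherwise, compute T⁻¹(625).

T(3) = 81 = (−3)^4 = T(−3) (since 4 is even), with 3 ≠ −3. So T is not injective.
For the follow-up, such an x exists: taking x = −3 ∈ ℝ gives T(−3) = 81 = T(3) with −3 ≠ 3.

-3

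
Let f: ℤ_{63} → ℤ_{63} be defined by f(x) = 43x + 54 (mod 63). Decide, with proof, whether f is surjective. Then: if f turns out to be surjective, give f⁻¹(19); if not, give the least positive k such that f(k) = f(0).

49

Recall that f is surjective if every y in the codomain equals f(x) for some x in the domain.
Since gcd(43, 63) = 1, 43 is invertible modulo 63. Euclid's algorithm: 63 = 1·43 + 20, 43 = 2·20 + 3, 20 = 6·3 + 2, 3 = 1·2 + 1; back-substituting gives 1 = 22·43 − 15·63, so 43⁻¹ ≡ 22 (mod 63).
Then y ↦ 22(y − 54) is a two-sided inverse to f, so every y ∈ ℤ_{63} has a preimage.
Hence f is surjective.
Since f is surjective, we compute f⁻¹(19): solve 43x + 54 ≡ 19 (mod 63), i.e. 43x ≡ 28 (mod 63).
Multiplying by 43⁻¹ = 22 gives x ≡ 22·28 = 616 = 9·63 + 49 ≡ 49 (mod 63).
Check: f(49) = 43·49 + 54 = 2161 = 34·63 + 19 ≡ 19 (mod 63).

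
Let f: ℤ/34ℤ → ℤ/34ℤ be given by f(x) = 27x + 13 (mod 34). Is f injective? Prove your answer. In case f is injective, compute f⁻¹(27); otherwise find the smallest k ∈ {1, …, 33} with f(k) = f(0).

If f(a) = f(b), then 27a ≡ 27b (mod 34). Because gcd(27, 34) = 1, we may cancel 27 to get a ≡ b (mod 34).
Therefore f is injective.
We now compute 27⁻¹ mod 34 explicitly. Euclid's algorithm: 34 = 1·27 + 7, 27 = 3·7 + 6, 7 = 1·6 + 1; back-substituting gives 1 = 29·27 − 23·34, so 27⁻¹ ≡ 29 (mod 34).
Since f is injective, we compute f⁻¹(27): solve 27x + 13 ≡ 27 (mod 34), i.e. 27x ≡ 14 (mod 34).
Multiplying by 27⁻¹ = 29 gives x ≡ 29·14 = 406 = 11·34 + 32 ≡ 32 (mod 34).
Check: f(32) = 27·32 + 13 = 877 = 25·34 + 27 ≡ 27 (mod 34).

32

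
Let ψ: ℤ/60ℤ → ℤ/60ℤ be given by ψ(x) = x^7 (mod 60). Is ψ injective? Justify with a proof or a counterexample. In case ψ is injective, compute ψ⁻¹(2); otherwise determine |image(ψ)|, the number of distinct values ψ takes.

45

ψ(0) = 0^7 = 0.
ψ(30): Repeated squaring mod 60: 30^1 ≡ 30, 30^2 ≡ 30² = 900 ≡ 0, 30^4 ≡ 0² = 0. Since 7 = 4 + 2 + 1, 30^7 ≡ 0·0·30: 0·0 = 0, then 0·30 = 0. So 30^7 ≡ 0 (mod 60).
So ψ(0) = ψ(30) = 0 while 0 ≠ 30, so ψ is not injective.
Since ψ is not injective, we determine |image(ψ)|. Computing x^7 mod 60 for each x (by repeated squaring, reducing mod 60 at every step), the values ψ(0), ψ(1), …, ψ(59) are: 0, 1, 8, 27, 4, 5, 36, 43, 32, 9, 40, 11, 48, 37, 44, 15, 16, 53, 12, 19, 20, 21, 28, 47, 24, 25, 56, 3, 52, 29, 0, 31, 8, 57, 4, 35, 36, 13, 32, 39, 40, 41, 48, 7, 44, 45, 16, 23, 12, 49, 20, 51, 28, 17, 24, 55, 56, 33, 52, 59.
The distinct values are {0, 1, 3, 4, 5, 7, 8, 9, 11, 12, 13, 15, 16, 17, 19, 20, 21, 23, 24, 25, 27, 28, 29, 31, 32, 33, 35, 36, 37, 39, 40, 41, 43, 44, 45, 47, 48, 49, 51, 52, 53, 55, 56, 57, 59}; there are 45 of them.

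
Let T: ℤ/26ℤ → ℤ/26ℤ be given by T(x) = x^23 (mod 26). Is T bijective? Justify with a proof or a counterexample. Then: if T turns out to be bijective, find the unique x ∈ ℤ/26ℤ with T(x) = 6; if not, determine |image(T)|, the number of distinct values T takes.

Computing x^23 mod 26 for each x (by repeated squaring, reducing mod 26 at every step), the values T(0), T(1), …, T(25) are: 0, 1, 20, 9, 10, 21, 24, 15, 18, 3, 4, 19, 12, 13, 14, 7, 22, 23, 8, 11, 2, 5, 16, 17, 6, 25.
Every element of ℤ/26ℤ appears exactly once in this list, so T is a bijection, and in particular bijective.
Since T is bijective, we read off the preimage of 6 from the same table: T(24) = 6, so T⁻¹(6) = 24.

24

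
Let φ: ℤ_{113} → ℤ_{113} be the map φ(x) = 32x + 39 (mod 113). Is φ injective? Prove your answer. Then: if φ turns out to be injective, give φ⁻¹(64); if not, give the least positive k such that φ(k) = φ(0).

82

Recall: φ is injective when φ(s) = φ(t) forces s = t.
Suppose φ(s) = φ(t) in ℤ_{113}. Then 32s + 39 ≡ 32t + 39 (mod 113), hence 32(s − t) ≡ 0 (mod 113).
Since gcd(32, 113) = 1, 32 is invertible modulo 113, hence s − t ≡ 0 (mod 113), i.e. s = t.
So φ is injective.
We now compute 32⁻¹ mod 113 explicitly. Euclid's algorithm: 113 = 3·32 + 17, 32 = 1·17 + 15, 17 = 1·15 + 2, 15 = 7·2 + 1; back-substituting gives 1 = 53·32 − 15·113, so 32⁻¹ ≡ 53 (mod 113).
Since φ is injective, we find φ⁻¹(64): we need 32x ≡ 64 − 39 ≡ 25 (mod 113). Using 32⁻¹ = 53: x ≡ 53·25 = 1325 = 11·113 + 82, so x = 82.
Check: φ(82) = 32·82 + 39 = 2663 = 23·113 + 64 ≡ 64 (mod 113).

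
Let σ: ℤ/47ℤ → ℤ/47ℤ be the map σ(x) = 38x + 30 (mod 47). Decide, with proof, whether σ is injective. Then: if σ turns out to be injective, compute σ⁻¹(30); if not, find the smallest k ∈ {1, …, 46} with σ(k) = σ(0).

Suppose σ(s) = σ(t) in ℤ/47ℤ. Then 38s + 30 ≡ 38t + 30 (mod 47), so 38(s − t) ≡ 0 (mod 47).
Since gcd(38, 47) = 1, 38 is invertible modulo 47, therefore s − t ≡ 0 (mod 47), i.e. s = t.
Thus σ is injective.
We now compute 38⁻¹ mod 47 explicitly. Euclid's algorithm: 47 = 1·38 + 9, 38 = 4·9 + 2, 9 = 4·2 + 1; back-substituting gives 1 = 26·38 − 21·47, so 38⁻¹ ≡ 26 (mod 47).
Since σ is injective, we find σ⁻¹(30): we need 38x ≡ 30 − 30 ≡ 0 (mod 47). Using 38⁻¹ = 26: x ≡ 26·0 = 0, so x = 0.
Check: σ(0) = 38·0 + 30 = 30 ≡ 30 (mod 47).

0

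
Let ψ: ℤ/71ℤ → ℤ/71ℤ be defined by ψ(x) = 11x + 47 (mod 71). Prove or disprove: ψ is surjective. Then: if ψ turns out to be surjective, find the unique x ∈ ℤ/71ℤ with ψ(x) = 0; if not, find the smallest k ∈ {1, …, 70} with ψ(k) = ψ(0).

By definition, ψ is surjective if every y in the codomain equals ψ(x) for some x in the domain.
Since gcd(11, 71) = 1, 11 is invertible modulo 71. Euclid's algorithm: 71 = 6·11 + 5, 11 = 2·5 + 1; back-substituting gives 1 = 13·11 − 2·71, so 11⁻¹ ≡ 13 (mod 71).
For any y ∈ ℤ/71ℤ, x = 13(y − 47) mod 71 satisfies ψ(x) = 11·13(y − 47) + 47 ≡ y (since 11·13 ≡ 1 mod 71). So every y has a preimage.
Thus ψ is surjective.
Since ψ is surjective, we find ψ⁻¹(0): we need 11x ≡ 0 − 47 ≡ 24 (mod 71). Using 11⁻¹ = 13: x ≡ 13·24 = 312 = 4·71 + 28, so x = 28.
Check: ψ(28) = 11·28 + 47 = 355 = 5·71 + 0 ≡ 0 (mod 71).

28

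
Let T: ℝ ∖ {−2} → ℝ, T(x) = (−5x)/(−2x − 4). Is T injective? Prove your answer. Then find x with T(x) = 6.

Suppose T(u) = T(v). Cross-multiplying: (−5u)(−2v − 4) = (−5v)(−2u − 4).
Expanding both sides and cancelling the symmetric terms leaves 20·(u − v) = 0. Since 20 ≠ 0, u = v. Thus T is injective.
Solving T(x) = 6: cross-multiplying gives −5x = 6(−2x − 4), which rearranges to 7x = −24, so x = −24/7.

-24/7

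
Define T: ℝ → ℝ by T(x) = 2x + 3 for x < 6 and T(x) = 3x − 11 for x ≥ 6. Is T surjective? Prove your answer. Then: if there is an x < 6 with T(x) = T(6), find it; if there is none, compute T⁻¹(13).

2

Both pieces are strictly increasing (slopes 2 and 3), so each is injective on its own interval.
The left piece maps (−∞, 6) onto (−∞, 15); the right piece maps [6, ∞) onto [7, ∞).
The union (−∞, 15) ∪ [7, ∞) covers ℝ, so T is surjective.
For the follow-up: the images overlap, so an x < 6 with T(x) = T(6) exists. T(6) = 7; solving 2x + 3 = 7 for x < 6 gives x = (7 − 3)/2 = 2.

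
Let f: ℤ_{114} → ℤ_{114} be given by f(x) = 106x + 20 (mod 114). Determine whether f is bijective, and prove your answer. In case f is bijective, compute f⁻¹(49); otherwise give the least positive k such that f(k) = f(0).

Recall that f is injective when f(x_1) = f(x_2) forces x_1 = x_2.
We have gcd(106, 114) = 2 > 1. Taking x_1 = 0 and x_2 = 57: f(0) = 20 and f(57) = 106·57 + 20 = 6062 ≡ 20 (mod 114).
So f(0) = f(57) while 0 ≠ 57, therefore f is not injective, hence not bijective.
Since f is not bijective, we find the least positive k with f(k) = f(0): this means 106k ≡ 0 (mod 114), i.e. 114 ∣ 106k. Since gcd(106, 114) = 2, dividing through by 2 this holds exactly when 57 ∣ 53k, and as gcd(53, 57) = 1, exactly when 57 ∣ k.
The smallest positive such k is 57.

57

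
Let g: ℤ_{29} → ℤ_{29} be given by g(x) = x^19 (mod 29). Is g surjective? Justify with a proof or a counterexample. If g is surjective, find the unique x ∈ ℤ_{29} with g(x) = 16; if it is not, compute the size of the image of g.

7

Since 29 is prime, the nonzero elements of ℤ_{29} form a cyclic group of order 28.
As gcd(19, 28) = 1, raising to the 19th power is a bijection on this group: if s^19 ≡ t^19 then (st^{−1})^19 = 1, and the only element of order dividing gcd(19, 28) = 1 is 1, so s = t.
With g(0) = 0 this makes g injective on all of ℤ_{29}, hence bijective (finite equal-size domain and codomain). In particular g is surjective.
Since g is surjective, we find the preimage of 16. The inverse of x ↦ x^19 on (ℤ_{29})^× is x ↦ x^3, because 19·3 = 57 = 2·28 + 1 ≡ 1 (mod 28) and x^{28} = 1 for x ≠ 0 (Fermat). So g⁻¹(16) = 16^3 mod 29.
Repeated squaring mod 29: 16^1 ≡ 16, 16^2 ≡ 16² = 256 ≡ 24. Since 3 = 2 + 1, 16^3 ≡ 24·16: 24·16 = 384 ≡ 7. So 16^3 ≡ 7 (mod 29).
Hence g⁻¹(16) = 7.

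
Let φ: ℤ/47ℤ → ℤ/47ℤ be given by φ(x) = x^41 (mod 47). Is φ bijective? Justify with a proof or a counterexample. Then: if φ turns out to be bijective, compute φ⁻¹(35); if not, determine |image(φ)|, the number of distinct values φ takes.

Since 47 is prime, the nonzero elements of ℤ/47ℤ form a cyclic group of order 46.
As gcd(41, 46) = 1, raising to the 41st power is a bijection on this group: if x_1^41 ≡ x_2^41 then (x_1x_2^{−1})^41 = 1, and the only element of order dividing gcd(41, 46) = 1 is 1, so x_1 = x_2.
With φ(0) = 0 this makes φ injective on all of ℤ/47ℤ, hence bijective (finite equal-size domain and codomain). In particular φ is bijective.
Since φ is bijective, we find the preimage of 35. The inverse of x ↦ x^41 on (ℤ/47ℤ)^× is x ↦ x^9, because 41·9 = 369 = 8·46 + 1 ≡ 1 (mod 46) and x^{46} = 1 for x ≠ 0 (Fermat). So φ⁻¹(35) = 35^9 mod 47.
Repeated squaring mod 47: 35^1 ≡ 35, 35^2 ≡ 35² = 1225 ≡ 3, 35^4 ≡ 3² = 9, 35^8 ≡ 9² = 81 ≡ 34. Since 9 = 8 + 1, 35^9 ≡ 34·35: 34·35 = 1190 ≡ 15. So 35^9 ≡ 15 (mod 47).
Hence φ⁻¹(35) = 15.

15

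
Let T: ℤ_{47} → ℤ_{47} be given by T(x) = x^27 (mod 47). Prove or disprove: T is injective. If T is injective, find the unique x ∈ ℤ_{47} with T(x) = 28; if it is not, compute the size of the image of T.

Since 47 is prime, the nonzero elements of ℤ_{47} form a cyclic group of order 46.
As gcd(27, 46) = 1, raising to the 27th power is a bijection on this group: if a^27 ≡ b^27 then (ab^{−1})^27 = 1, and the only element of order dividing gcd(27, 46) = 1 is 1, so a = b.
With T(0) = 0 this makes T injective on all of ℤ_{47}, hence bijective (finite equal-size domain and codomain). In particular T is injective.
Since T is injective, we find the preimage of 28. The inverse of x ↦ x^27 on (ℤ_{47})^× is x ↦ x^29, because 27·29 = 783 = 17·46 + 1 ≡ 1 (mod 46) and x^{46} = 1 for x ≠ 0 (Fermat). So T⁻¹(28) = 28^29 mod 47.
Repeated squaring mod 47: 28^1 ≡ 28, 28^2 ≡ 28² = 784 ≡ 32, 28^4 ≡ 32² = 1024 ≡ 37, 28^8 ≡ 37² = 1369 ≡ 6, 28^16 ≡ 6² = 36. Since 29 = 16 + 8 + 4 + 1, 28^29 ≡ 36·6·37·28: 36·6 = 216 ≡ 28, then 28·37 = 1036 ≡ 2, then 2·28 = 56 ≡ 9. So 28^29 ≡ 9 (mod 47).
Hence T⁻¹(28) = 9.

9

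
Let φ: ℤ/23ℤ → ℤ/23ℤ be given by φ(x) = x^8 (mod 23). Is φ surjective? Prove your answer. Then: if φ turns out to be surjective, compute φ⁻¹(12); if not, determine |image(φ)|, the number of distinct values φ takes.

12

φ(11): Repeated squaring mod 23: 11^1 ≡ 11, 11^2 ≡ 11² = 121 ≡ 6, 11^4 ≡ 6² = 36 ≡ 13, 11^8 ≡ 13² = 169 ≡ 8. So 11^8 ≡ 8 (mod 23).
φ(12): Repeated squaring mod 23: 12^1 ≡ 12, 12^2 ≡ 12² = 144 ≡ 6, 12^4 ≡ 6² = 36 ≡ 13, 12^8 ≡ 13² = 169 ≡ 8. So 12^8 ≡ 8 (mod 23).
So φ(11) = φ(12) = 8 while 11 ≠ 12, hence φ is not injective.
A non-injective map from the 23-element set ℤ/23ℤ to itself takes at most 22 distinct values, so it cannot be surjective. Hence φ is not surjective.
Since φ is not surjective, we determine |image(φ)|. Computing x^8 mod 23 for each x (by repeated squaring, reducing mod 23 at every step), the values φ(0), φ(1), …, φ(22) are: 0, 1, 3, 6, 9, 16, 18, 12, 4, 13, 2, 8, 8, 2, 13, 4, 12, 18, 16, 9, 6, 3, 1.
The distinct values are {0, 1, 2, 3, 4, 6, 8, 9, 12, 13, 16, 18}; there are 12 of them.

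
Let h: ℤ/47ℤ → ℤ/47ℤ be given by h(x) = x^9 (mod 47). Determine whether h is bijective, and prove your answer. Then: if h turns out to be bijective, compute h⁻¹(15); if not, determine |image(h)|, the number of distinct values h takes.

Since 47 is prime, the nonzero elements of ℤ/47ℤ form a cyclic group of order 46.
As gcd(9, 46) = 1, raising to the 9th power is a bijection on this group: if x_1^9 ≡ x_2^9 then (x_1x_2^{−1})^9 = 1, and the only element of order dividing gcd(9, 46) = 1 is 1, so x_1 = x_2.
With h(0) = 0 this makes h injective on all of ℤ/47ℤ, hence bijective (finite equal-size domain and codomain). In particular h is bijective.
Since h is bijective, we find the preimage of 15. The inverse of x ↦ x^9 on (ℤ/47ℤ)^× is x ↦ x^41, because 9·41 = 369 = 8·46 + 1 ≡ 1 (mod 46) and x^{46} = 1 for x ≠ 0 (Fermat). So h⁻¹(15) = 15^41 mod 47.
Repeated squaring mod 47: 15^1 ≡ 15, 15^2 ≡ 15² = 225 ≡ 37, 15^4 ≡ 37² = 1369 ≡ 6, 15^8 ≡ 6² = 36, 15^16 ≡ 36² = 1296 ≡ 27, 15^32 ≡ 27² = 729 ≡ 24. Since 41 = 32 + 8 + 1, 15^41 ≡ 24·36·15: 24·36 = 864 ≡ 18, then 18·15 = 270 ≡ 35. So 15^41 ≡ 35 (mod 47).
Hence h⁻¹(15) = 35.

35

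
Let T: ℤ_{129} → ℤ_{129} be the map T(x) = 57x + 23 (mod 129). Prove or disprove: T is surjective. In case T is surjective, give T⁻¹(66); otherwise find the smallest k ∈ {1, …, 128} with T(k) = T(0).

Recall that surjectivity means every element of the codomain has a preimage under T.
Since gcd(57, 129) = 3, we have 57x ≡ 0 (mod 3) for all x, so T(x) ≡ 2 (mod 3).
But 0 ≢ 2 (mod 3), so 0 ∈ ℤ_{129} has no preimage. Thus T is not surjective.
Since T is not surjective, we find the least positive k with T(k) = T(0): this means 57k ≡ 0 (mod 129), i.e. 129 ∣ 57k. Since gcd(57, 129) = 3, dividing through by 3 this holds exactly when 43 ∣ 19k, and as gcd(19, 43) = 1, exactly when 43 ∣ k.
The smallest positive such k is 43.

43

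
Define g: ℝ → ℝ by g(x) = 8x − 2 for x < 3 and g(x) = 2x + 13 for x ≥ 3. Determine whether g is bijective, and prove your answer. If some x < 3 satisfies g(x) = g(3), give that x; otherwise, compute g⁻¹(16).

Both pieces are strictly increasing (slopes 8 and 2), so each is injective on its own interval.
The left piece maps (−∞, 3) onto (−∞, 22); the right piece maps [3, ∞) onto [19, ∞).
These images overlap. In particular g(3) = 19 (right piece), and solving 8x − 2 = 19 on the left piece gives x = 21/8 < 3.
So g(21/8) = g(3) with 21/8 ≠ 3, and g is not injective, hence not bijective. This x = 21/8 is the requested value below 3.

21/8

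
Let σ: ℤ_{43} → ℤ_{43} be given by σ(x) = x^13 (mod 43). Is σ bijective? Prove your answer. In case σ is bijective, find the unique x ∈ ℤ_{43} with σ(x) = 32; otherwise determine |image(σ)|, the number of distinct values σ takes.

39

Since 43 is prime, the nonzero elements of ℤ_{43} form a cyclic group of order 42.
As gcd(13, 42) = 1, raising to the 13th power is a bijection on this group: if s^13 ≡ t^13 then (st^{−1})^13 = 1, and the only element of order dividing gcd(13, 42) = 1 is 1, so s = t.
With σ(0) = 0 this makes σ injective on all of ℤ_{43}, hence bijective (finite equal-size domain and codomain). In particular σ is bijective.
Since σ is bijective, we find the preimage of 32. The inverse of x ↦ x^13 on (ℤ_{43})^× is x ↦ x^13, because 13·13 = 169 = 4·42 + 1 ≡ 1 (mod 42) and x^{42} = 1 for x ≠ 0 (Fermat). So σ⁻¹(32) = 32^13 mod 43.
Repeated squaring mod 43: 32^1 ≡ 32, 32^2 ≡ 32² = 1024 ≡ 35, 32^4 ≡ 35² = 1225 ≡ 21, 32^8 ≡ 21² = 441 ≡ 11. Since 13 = 8 + 4 + 1, 32^13 ≡ 11·21·32: 11·21 = 231 ≡ 16, then 16·32 = 512 ≡ 39. So 32^13 ≡ 39 (mod 43).
Hence σ⁻¹(32) = 39.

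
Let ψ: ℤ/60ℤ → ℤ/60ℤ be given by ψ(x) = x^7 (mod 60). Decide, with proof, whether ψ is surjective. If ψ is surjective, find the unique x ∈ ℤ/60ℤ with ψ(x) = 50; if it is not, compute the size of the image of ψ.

45

ψ(0) = 0^7 = 0.
ψ(30): Repeated squaring mod 60: 30^1 ≡ 30, 30^2 ≡ 30² = 900 ≡ 0, 30^4 ≡ 0² = 0. Since 7 = 4 + 2 + 1, 30^7 ≡ 0·0·30: 0·0 = 0, then 0·30 = 0. So 30^7 ≡ 0 (mod 60).
So ψ(0) = ψ(30) = 0 while 0 ≠ 30, thus ψ is not injective.
A non-injective map from the 60-element set ℤ/60ℤ to itself takes at most 59 distinct values, so it cannot be surjective. Thus ψ is not surjective.
Since ψ is not surjective, we determine |image(ψ)|. Computing x^7 mod 60 for each x (by repeated squaring, reducing mod 60 at every step), the values ψ(0), ψ(1), …, ψ(59) are: 0, 1, 8, 27, 4, 5, 36, 43, 32, 9, 40, 11, 48, 37, 44, 15, 16, 53, 12, 19, 20, 21, 28, 47, 24, 25, 56, 3, 52, 29, 0, 31, 8, 57, 4, 35, 36, 13, 32, 39, 40, 41, 48, 7, 44, 45, 16, 23, 12, 49, 20, 51, 28, 17, 24, 55, 56, 33, 52, 59.
The distinct values are {0, 1, 3, 4, 5, 7, 8, 9, 11, 12, 13, 15, 16, 17, 19, 20, 21, 23, 24, 25, 27, 28, 29, 31, 32, 33, 35, 36, 37, 39, 40, 41, 43, 44, 45, 47, 48, 49, 51, 52, 53, 55, 56, 57, 59}; there are 45 of them.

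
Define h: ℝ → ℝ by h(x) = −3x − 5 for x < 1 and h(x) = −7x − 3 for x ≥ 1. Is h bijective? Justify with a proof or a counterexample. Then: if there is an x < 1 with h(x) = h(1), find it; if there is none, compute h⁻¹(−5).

0

Both pieces are strictly decreasing (slopes −3 and −7), so each is injective on its own interval.
The left piece maps (−∞, 1) onto (−8, ∞); the right piece maps [1, ∞) onto (−∞, −10].
The images leave a gap (−8 has no preimage), so h is not surjective, hence not bijective.
Because the two images are disjoint, no x < 1 has h(x) = h(1), so we compute h⁻¹(−5): −5 lies in (−8, ∞), so solve −3x − 5 = −5: x = (−5 + 5)/(−3) = 0.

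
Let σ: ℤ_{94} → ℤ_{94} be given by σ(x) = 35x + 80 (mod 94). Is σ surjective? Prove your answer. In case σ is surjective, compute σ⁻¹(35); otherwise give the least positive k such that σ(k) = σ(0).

By definition, surjectivity means every element of the codomain has a preimage under σ.
Since gcd(35, 94) = 1, 35 is invertible modulo 94. Euclid's algorithm: 94 = 2·35 + 24, 35 = 1·24 + 11, 24 = 2·11 + 2, 11 = 5·2 + 1; back-substituting gives 1 = 43·35 − 16·94, so 35⁻¹ ≡ 43 (mod 94).
For any y ∈ ℤ_{94}, x = 43(y − 80) mod 94 satisfies σ(x) = 35·43(y − 80) + 80 ≡ y (since 35·43 ≡ 1 mod 94). So every y has a preimage.
Therefore σ is surjective.
Since σ is surjective, we find σ⁻¹(35): we need 35x ≡ 35 − 80 ≡ 49 (mod 94). Using 35⁻¹ = 43: x ≡ 43·49 = 2107 = 22·94 + 39, so x = 39.
Check: σ(39) = 35·39 + 80 = 1445 = 15·94 + 35 ≡ 35 (mod 94).

39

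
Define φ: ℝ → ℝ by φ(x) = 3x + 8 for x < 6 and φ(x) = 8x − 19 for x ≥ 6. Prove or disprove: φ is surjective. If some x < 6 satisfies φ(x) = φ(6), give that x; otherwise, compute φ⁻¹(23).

5

Both pieces are strictly increasing (slopes 3 and 8), so each is injective on its own interval.
The left piece maps (−∞, 6) onto (−∞, 26); the right piece maps [6, ∞) onto [29, ∞).
The union (−∞, 26) ∪ [29, ∞) omits the interval between 26 and 29; in particular 26 has no preimage. So φ is not surjective.
Because the two images are disjoint, no x < 6 has φ(x) = φ(6), so we compute φ⁻¹(23): 23 lies in (−∞, 26), so solve 3x + 8 = 23: x = (23 − 8)/3 = 5.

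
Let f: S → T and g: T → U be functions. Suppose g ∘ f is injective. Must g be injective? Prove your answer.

not injective

No. Take S = {0, 1, 2}, T = {0, 1, 2, 3}, U = {0, 1, 2, 3}, f(a) = a for each a ∈ S, and g(b) = 2 if b ∈ {2, 3} else g(b) = b.
Then g ∘ f = f is injective (S ⊂ T and f is the inclusion), but g(2) = g(3) = 2 with 2 ≠ 3, so g is not injective.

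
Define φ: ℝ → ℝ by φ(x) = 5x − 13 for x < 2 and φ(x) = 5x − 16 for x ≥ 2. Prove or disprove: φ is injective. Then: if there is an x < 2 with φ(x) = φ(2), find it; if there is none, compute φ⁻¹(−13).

7/5

Both pieces are strictly increasing (slopes 5 and 5), so each is injective on its own interval.
The left piece maps (−∞, 2) onto (−∞, −3); the right piece maps [2, ∞) onto [−6, ∞).
These images overlap. In particular φ(2) = −6 (right piece), and solving 5x − 13 = −6 on the left piece gives x = 7/5 < 2.
So φ(7/5) = φ(2) with 7/5 ≠ 2, and φ is not injective. This x = 7/5 is the requested value below 2.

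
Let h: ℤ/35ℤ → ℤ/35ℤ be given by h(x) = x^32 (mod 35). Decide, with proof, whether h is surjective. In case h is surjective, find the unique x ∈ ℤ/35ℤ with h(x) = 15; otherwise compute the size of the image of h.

h(3): Repeated squaring mod 35: 3^1 ≡ 3, 3^2 ≡ 3² = 9, 3^4 ≡ 9² = 81 ≡ 11, 3^8 ≡ 11² = 121 ≡ 16, 3^16 ≡ 16² = 256 ≡ 11, 3^32 ≡ 11² = 121 ≡ 16. So 3^32 ≡ 16 (mod 35).
h(4): Repeated squaring mod 35: 4^1 ≡ 4, 4^2 ≡ 4² = 16, 4^4 ≡ 16² = 256 ≡ 11, 4^8 ≡ 11² = 121 ≡ 16, 4^16 ≡ 16² = 256 ≡ 11, 4^32 ≡ 11² = 121 ≡ 16. So 4^32 ≡ 16 (mod 35).
So h(3) = h(4) = 16 while 3 ≠ 4, so h is not injective.
A non-injective map from the 35-element set ℤ/35ℤ to itself takes at most 34 distinct values, so it cannot be surjective. Therefore h is not surjective.
Since h is not surjective, we determine |image(h)|. Computing x^32 mod 35 for each x (by repeated squaring, reducing mod 35 at every step), the values h(0), h(1), …, h(34) are: 0, 1, 11, 16, 16, 25, 1, 21, 1, 11, 30, 16, 11, 1, 21, 15, 11, 16, 16, 11, 15, 21, 1, 11, 16, 30, 11, 1, 21, 1, 25, 16, 16, 11, 1.
The distinct values are {0, 1, 11, 15, 16, 21, 25, 30}; there are 8 of them.

8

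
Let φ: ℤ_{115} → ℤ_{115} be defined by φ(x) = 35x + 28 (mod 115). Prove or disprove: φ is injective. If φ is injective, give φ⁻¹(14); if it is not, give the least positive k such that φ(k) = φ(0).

We have gcd(35, 115) = 5 > 1. Taking x_1 = 0 and x_2 = 23: φ(0) = 28 and φ(23) = 35·23 + 28 = 833 ≡ 28 (mod 115).
So φ(0) = φ(23) while 0 ≠ 23, therefore φ is not injective.
Since φ is not injective, we find the least positive k with φ(k) = φ(0): this means 35k ≡ 0 (mod 115), i.e. 115 ∣ 35k. Since gcd(35, 115) = 5, dividing through by 5 this holds exactly when 23 ∣ 7k, and as gcd(7, 23) = 1, exactly when 23 ∣ k.
The smallest positive such k is 23.

23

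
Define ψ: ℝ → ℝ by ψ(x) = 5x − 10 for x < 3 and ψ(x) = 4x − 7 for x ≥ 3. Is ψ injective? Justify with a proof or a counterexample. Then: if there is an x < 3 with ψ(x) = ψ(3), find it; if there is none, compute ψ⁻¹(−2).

8/5

Both pieces are strictly increasing (slopes 5 and 4), so each is injective on its own interval.
The left piece maps (−∞, 3) onto (−∞, 5); the right piece maps [3, ∞) onto [5, ∞).
These images are disjoint, so no value is attained by both pieces. Thus ψ is injective.
Because the two images are disjoint, no x < 3 has ψ(x) = ψ(3), so we compute ψ⁻¹(−2): −2 lies in (−∞, 5), so solve 5x − 10 = −2: x = (−2 + 10)/5 = 8/5.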